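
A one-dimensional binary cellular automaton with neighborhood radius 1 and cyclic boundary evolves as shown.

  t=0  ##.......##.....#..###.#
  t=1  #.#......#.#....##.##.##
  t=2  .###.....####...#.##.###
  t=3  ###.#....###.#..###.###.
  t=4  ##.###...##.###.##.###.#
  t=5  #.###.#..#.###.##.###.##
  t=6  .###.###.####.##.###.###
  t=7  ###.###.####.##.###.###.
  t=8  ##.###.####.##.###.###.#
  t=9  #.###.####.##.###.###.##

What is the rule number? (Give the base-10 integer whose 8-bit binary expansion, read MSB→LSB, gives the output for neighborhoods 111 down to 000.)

188

  [7] ### => #  t=0,i=0
  [6] ##. => .  t=0,i=1
  [5] #.# => #  t=0,i=22
  [4] #.. => #  t=0,i=2
  [3] .## => #  t=0,i=9
  [2] .#. => #  t=0,i=16
  [1] ..# => .  t=0,i=8
  [0] ... => .  t=0,i=3
  bits 10111100 = 188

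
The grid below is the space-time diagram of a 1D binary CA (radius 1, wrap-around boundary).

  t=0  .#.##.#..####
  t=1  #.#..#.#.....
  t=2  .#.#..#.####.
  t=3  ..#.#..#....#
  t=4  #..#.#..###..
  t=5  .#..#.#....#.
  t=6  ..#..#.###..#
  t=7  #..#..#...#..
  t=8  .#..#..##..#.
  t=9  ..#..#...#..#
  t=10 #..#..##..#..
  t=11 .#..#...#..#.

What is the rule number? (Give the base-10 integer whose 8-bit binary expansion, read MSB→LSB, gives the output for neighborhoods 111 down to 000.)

49

  [7] ### => .  t=0,i=10
  [6] ##. => .  t=0,i=4
  [5] #.# => #  t=0,i=0
  [4] #.. => #  t=0,i=7
  [3] .## => .  t=0,i=3
  [2] .#. => .  t=0,i=1
  [1] ..# => .  t=0,i=8
  [0] ... => #  t=1,i=9
  bits 00110001 = 49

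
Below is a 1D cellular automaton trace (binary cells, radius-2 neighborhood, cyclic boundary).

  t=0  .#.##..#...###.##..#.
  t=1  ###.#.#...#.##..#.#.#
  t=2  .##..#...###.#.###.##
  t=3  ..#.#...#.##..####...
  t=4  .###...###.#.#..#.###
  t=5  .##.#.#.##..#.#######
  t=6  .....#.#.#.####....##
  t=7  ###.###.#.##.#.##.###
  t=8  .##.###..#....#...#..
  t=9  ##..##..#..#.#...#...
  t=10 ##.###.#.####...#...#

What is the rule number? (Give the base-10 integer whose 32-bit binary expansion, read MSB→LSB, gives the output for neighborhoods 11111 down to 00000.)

1636654701

  [31] ##### => .  t=5,i=16
  [30] ####. => #  t=1,i=1
  [29] ###.# => #  t=0,i=13
  [28] ###.. => .  t=3,i=17
  [27] ##.## => .  t=0,i=14
  [26] ##.#. => .  t=1,i=3
  [25] ##..# => .  t=0,i=5
  [24] ##... => #  t=3,i=18
  [23] #.### => #  t=1,i=20
  [22] #.##. => .  t=0,i=3
  [21] #.#.# => .  t=1,i=4
  [20] #.#.. => .  t=1,i=6
  [19] #..## => #  t=3,i=13
  [18] #..#. => #  t=0,i=0
  [17] #...# => .  t=0,i=9
  [16] #.... => #  t=3,i=19
  [15] .#### => .  t=1,i=0
  [14] .###. => #  t=0,i=12
  [13] .##.# => .  t=2,i=20
  [12] .##.. => #  t=0,i=4
  [11] .#.## => #  t=0,i=2
  [10] .#.#. => #  t=1,i=5
  [9] .#..# => #  t=0,i=20
  [8] .#... => .  t=0,i=8
  [7] ..### => .  t=0,i=11
  [6] ..##. => #  t=6,i=19
  [5] ..#.# => #  t=0,i=1
  [4] ..#.. => .  t=0,i=7
  [3] ...## => #  t=0,i=10
  [2] ...#. => #  t=1,i=9
  [1] ....# => .  t=3,i=0
  [0] ..... => #  t=3,i=20
  bits 01100001100011010101111001101101 = 1636654701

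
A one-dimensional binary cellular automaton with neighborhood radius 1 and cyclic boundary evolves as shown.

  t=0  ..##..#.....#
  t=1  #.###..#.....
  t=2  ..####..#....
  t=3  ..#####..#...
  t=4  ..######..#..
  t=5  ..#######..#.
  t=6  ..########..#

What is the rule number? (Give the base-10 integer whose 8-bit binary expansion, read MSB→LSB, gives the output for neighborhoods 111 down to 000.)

216

  ###|#  b7=1 t=1,i=3
  ##.|#  b6=1 t=0,i=3
  #.#|.  b5=0 t=1,i=1
  #..|#  b4=1 t=0,i=0
  .##|#  b3=1 t=0,i=2
  .#.|.  b2=0 t=0,i=6
  ..#|.  b1=0 t=0,i=1
  ...|.  b0=0 t=0,i=8
  bits 11011000 = 216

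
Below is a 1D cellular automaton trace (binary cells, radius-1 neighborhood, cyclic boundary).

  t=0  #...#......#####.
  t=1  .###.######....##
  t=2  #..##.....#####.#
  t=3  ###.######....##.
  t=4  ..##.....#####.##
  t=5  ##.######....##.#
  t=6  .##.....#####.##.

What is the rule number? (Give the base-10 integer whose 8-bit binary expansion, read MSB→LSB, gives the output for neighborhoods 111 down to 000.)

  nb ###: next=.  (t=0,i=12, bit7=0)
  nb ##.: next=#  (t=0,i=15, bit6=1)
  nb #.#: next=#  (t=0,i=16, bit5=1)
  nb #..: next=#  (t=0,i=1, bit4=1)
  nb .##: next=.  (t=0,i=11, bit3=0)
  nb .#.: next=.  (t=0,i=0, bit2=0)
  nb ..#: next=#  (t=0,i=3, bit1=1)
  nb ...: next=#  (t=0,i=2, bit0=1)
  bits 01110011 = 115

115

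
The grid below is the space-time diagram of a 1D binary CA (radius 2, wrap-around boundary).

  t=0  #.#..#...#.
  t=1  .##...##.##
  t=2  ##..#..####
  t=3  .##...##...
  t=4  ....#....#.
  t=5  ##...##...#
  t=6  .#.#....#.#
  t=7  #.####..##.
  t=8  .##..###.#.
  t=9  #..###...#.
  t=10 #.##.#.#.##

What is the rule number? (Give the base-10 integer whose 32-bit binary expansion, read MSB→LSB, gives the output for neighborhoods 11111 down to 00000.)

450571681

  [31] ##### => .  t=2,i=9
  [30] ####. => .  t=2,i=0
  [29] ###.# => .  t=8,i=7
  [28] ###.. => #  t=2,i=1
  [27] ##.## => #  t=1,i=0
  [26] ##.#. => .  t=7,i=10
  [25] ##..# => #  t=2,i=2
  [24] ##... => .  t=1,i=3
  [23] #.### => #  t=7,i=2
  [22] #.##. => #  t=1,i=1
  [21] #.#.# => .  t=0,i=0
  [20] #.#.. => #  t=0,i=2
  [19] #..## => #  t=2,i=6
  [18] #..#. => .  t=0,i=4
  [17] #...# => #  t=0,i=7
  [16] #.... => #  t=3,i=9
  [15] .#### => .  t=2,i=8
  [14] .###. => .  t=5,i=0
  [13] .##.# => #  t=1,i=7
  [12] .##.. => .  t=1,i=2
  [11] .#.## => #  t=7,i=1
  [10] .#.#. => #  t=0,i=1
  [9] .#..# => .  t=0,i=3
  [8] .#... => #  t=0,i=6
  [7] ..### => #  t=2,i=7
  [6] ..##. => .  t=1,i=6
  [5] ..#.# => #  t=0,i=9
  [4] ..#.. => .  t=0,i=5
  [3] ...## => .  t=1,i=5
  [2] ...#. => .  t=0,i=8
  [1] ....# => .  t=3,i=10
  [0] ..... => #  t=4,i=1
  bits 00011010110110110010110110100001 = 450571681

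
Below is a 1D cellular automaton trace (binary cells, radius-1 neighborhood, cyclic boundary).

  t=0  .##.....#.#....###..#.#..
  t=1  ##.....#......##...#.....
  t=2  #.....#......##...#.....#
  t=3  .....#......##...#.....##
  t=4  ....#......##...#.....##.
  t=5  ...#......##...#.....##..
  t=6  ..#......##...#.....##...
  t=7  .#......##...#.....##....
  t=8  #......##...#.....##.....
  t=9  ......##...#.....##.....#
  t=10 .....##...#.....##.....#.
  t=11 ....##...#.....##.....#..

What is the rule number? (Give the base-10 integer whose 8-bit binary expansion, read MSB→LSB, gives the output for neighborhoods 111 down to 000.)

  [7] ### => .  t=0,i=16
  [6] ##. => .  t=0,i=2
  [5] #.# => .  t=0,i=9
  [4] #.. => .  t=0,i=3
  [3] .## => #  t=0,i=1
  [2] .#. => .  t=0,i=8
  [1] ..# => #  t=0,i=0
  [0] ... => .  t=0,i=4
  bits 00001010 = 10

10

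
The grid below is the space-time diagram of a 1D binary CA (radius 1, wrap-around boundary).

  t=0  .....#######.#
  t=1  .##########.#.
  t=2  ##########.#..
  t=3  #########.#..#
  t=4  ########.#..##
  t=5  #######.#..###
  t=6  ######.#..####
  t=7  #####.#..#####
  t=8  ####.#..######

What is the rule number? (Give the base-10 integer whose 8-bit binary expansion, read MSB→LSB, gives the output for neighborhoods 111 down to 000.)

  [7] ### => #  t=0,i=6
  [6] ##. => .  t=0,i=11
  [5] #.# => #  t=0,i=12
  [4] #.. => .  t=0,i=0
  [3] .## => #  t=0,i=5
  [2] .#. => .  t=0,i=13
  [1] ..# => #  t=0,i=4
  [0] ... => #  t=0,i=1
  bits 10101011 = 171

171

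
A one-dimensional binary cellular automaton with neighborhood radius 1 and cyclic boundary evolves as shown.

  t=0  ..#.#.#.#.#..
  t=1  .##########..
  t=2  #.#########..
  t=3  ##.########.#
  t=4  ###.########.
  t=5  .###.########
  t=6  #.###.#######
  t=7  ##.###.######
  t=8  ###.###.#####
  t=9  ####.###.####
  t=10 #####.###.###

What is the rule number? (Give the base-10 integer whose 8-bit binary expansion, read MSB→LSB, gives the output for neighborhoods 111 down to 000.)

230

  ###|#  b7=1 t=1,i=2
  ##.|#  b6=1 t=1,i=10
  #.#|#  b5=1 t=0,i=3
  #..|.  b4=0 t=0,i=11
  .##|.  b3=0 t=1,i=1
  .#.|#  b2=1 t=0,i=2
  ..#|#  b1=1 t=0,i=1
  ...|.  b0=0 t=0,i=0
  bits 11100110 = 230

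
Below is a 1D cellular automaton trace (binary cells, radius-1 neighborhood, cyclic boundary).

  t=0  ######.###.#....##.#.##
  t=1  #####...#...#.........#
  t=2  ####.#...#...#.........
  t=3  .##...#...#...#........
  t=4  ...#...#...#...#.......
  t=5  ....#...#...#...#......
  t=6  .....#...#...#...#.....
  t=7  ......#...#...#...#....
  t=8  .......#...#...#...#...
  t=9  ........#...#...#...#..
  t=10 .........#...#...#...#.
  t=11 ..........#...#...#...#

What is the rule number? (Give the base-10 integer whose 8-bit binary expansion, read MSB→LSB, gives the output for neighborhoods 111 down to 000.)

144

  ###|#  b7=1 t=0,i=0
  ##.|.  b6=0 t=0,i=5
  #.#|.  b5=0 t=0,i=6
  #..|#  b4=1 t=0,i=12
  .##|.  b3=0 t=0,i=7
  .#.|.  b2=0 t=0,i=11
  ..#|.  b1=0 t=0,i=15
  ...|.  b0=0 t=0,i=13
  bits 10010000 = 144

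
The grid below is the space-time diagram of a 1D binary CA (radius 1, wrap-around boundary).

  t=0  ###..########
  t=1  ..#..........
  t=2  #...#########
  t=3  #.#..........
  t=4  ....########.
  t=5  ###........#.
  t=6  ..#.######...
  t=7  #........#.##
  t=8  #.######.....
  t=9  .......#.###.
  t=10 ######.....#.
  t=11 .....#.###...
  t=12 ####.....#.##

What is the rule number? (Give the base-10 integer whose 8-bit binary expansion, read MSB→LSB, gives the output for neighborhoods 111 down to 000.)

  ###|.  b7=0 t=0,i=0
  ##.|#  b6=1 t=0,i=2
  #.#|.  b5=0 t=3,i=1
  #..|.  b4=0 t=0,i=3
  .##|.  b3=0 t=0,i=5
  .#.|.  b2=0 t=1,i=2
  ..#|.  b1=0 t=0,i=4
  ...|#  b0=1 t=1,i=0
  bits 01000001 = 65

65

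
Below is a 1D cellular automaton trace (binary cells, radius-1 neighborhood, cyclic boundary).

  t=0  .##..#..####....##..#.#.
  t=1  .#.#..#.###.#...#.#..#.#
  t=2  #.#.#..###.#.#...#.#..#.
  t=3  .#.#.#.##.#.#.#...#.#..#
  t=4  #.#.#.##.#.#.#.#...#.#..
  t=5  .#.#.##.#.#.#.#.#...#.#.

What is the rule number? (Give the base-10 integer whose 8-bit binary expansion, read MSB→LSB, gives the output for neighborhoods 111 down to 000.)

  ###|#  b7=1 t=0,i=9
  ##.|.  b6=0 t=0,i=2
  #.#|#  b5=1 t=0,i=21
  #..|#  b4=1 t=0,i=3
  .##|#  b3=1 t=0,i=1
  .#.|.  b2=0 t=0,i=5
  ..#|.  b1=0 t=0,i=0
  ...|.  b0=0 t=0,i=13
  bits 10111000 = 184

184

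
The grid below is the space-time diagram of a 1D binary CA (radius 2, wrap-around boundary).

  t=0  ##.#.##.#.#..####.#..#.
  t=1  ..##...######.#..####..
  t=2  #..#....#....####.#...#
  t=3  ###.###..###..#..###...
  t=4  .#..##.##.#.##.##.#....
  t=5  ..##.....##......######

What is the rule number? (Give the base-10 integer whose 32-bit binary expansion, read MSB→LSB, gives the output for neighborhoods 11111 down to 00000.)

  nb #####: next=.  (t=1,i=9, bit31=0)
  nb ####.: next=.  (t=0,i=15, bit30=0)
  nb ###.#: next=.  (t=0,i=16, bit29=0)
  nb ###..: next=.  (t=1,i=20, bit28=0)
  nb ##.##: next=.  (t=3,i=3, bit27=0)
  nb ##.#.: next=#  (t=0,i=2, bit26=1)
  nb ##..#: next=#  (t=2,i=1, bit25=1)
  nb ##...: next=.  (t=1,i=4, bit24=0)
  nb #.###: next=#  (t=3,i=4, bit23=1)
  nb #.##.: next=.  (t=0,i=0, bit22=0)
  nb #.#.#: next=#  (t=0,i=3, bit21=1)
  nb #.#..: next=#  (t=0,i=10, bit20=1)
  nb #..##: next=#  (t=0,i=12, bit19=1)
  nb #..#.: next=#  (t=0,i=20, bit18=1)
  nb #...#: next=.  (t=1,i=5, bit17=0)
  nb #....: next=#  (t=1,i=22, bit16=1)
  nb .####: next=#  (t=0,i=14, bit15=1)
  nb .###.: next=#  (t=3,i=1, bit14=1)
  nb .##.#: next=.  (t=0,i=1, bit13=0)
  nb .##..: next=#  (t=1,i=3, bit12=1)
  nb .#.##: next=.  (t=0,i=4, bit11=0)
  nb .#.#.: next=#  (t=0,i=9, bit10=1)
  nb .#..#: next=#  (t=0,i=11, bit9=1)
  nb .#...: next=#  (t=2,i=4, bit8=1)
  nb ..###: next=.  (t=0,i=13, bit7=0)
  nb ..##.: next=.  (t=1,i=2, bit6=0)
  nb ..#.#: next=.  (t=0,i=21, bit5=0)
  nb ..#..: next=.  (t=2,i=3, bit4=0)
  nb ...##: next=.  (t=1,i=1, bit3=0)
  nb ...#.: next=.  (t=2,i=7, bit2=0)
  nb ....#: next=#  (t=1,i=0, bit1=1)
  nb .....: next=#  (t=4,i=21, bit0=1)
  bits 00000110101111011101011100000011 = 113104643

113104643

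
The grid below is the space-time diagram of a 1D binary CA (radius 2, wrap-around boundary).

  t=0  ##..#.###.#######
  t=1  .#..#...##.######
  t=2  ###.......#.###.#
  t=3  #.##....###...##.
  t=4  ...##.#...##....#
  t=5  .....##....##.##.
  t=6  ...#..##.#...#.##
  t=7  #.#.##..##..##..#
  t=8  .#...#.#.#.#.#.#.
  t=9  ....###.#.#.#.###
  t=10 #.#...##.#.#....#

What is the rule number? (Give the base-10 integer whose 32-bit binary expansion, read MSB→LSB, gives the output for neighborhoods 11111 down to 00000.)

  ##### -> #   bit 31 = 1  t=0,i=12
  ####. -> .   bit 30 = 0  t=0,i=0
  ###.# -> #   bit 29 = 1  t=0,i=8
  ###.. -> #   bit 28 = 1  t=0,i=1
  ##.## -> #   bit 27 = 1  t=0,i=9
  ##.#. -> #   bit 26 = 1  t=1,i=0
  ##..# -> .   bit 25 = 0  t=0,i=2
  ##... -> #   bit 24 = 1  t=2,i=3
  #.### -> .   bit 23 = 0  t=0,i=6
  #.##. -> .   bit 22 = 0  t=3,i=2
  #.#.# -> .   bit 21 = 0  t=3,i=0
  #.#.. -> #   bit 20 = 1  t=1,i=1
  #..## -> #   bit 19 = 1  t=6,i=5
  #..#. -> .   bit 18 = 0  t=0,i=3
  #...# -> .   bit 17 = 0  t=1,i=6
  #.... -> .   bit 16 = 0  t=2,i=4
  .#### -> #   bit 15 = 1  t=0,i=11
  .###. -> .   bit 14 = 0  t=0,i=7
  .##.# -> .   bit 13 = 0  t=1,i=9
  .##.. -> #   bit 12 = 1  t=3,i=3
  .#.## -> .   bit 11 = 0  t=0,i=5
  .#.#. -> #   bit 10 = 1  t=8,i=6
  .#..# -> #   bit 9 = 1  t=1,i=2
  .#... -> .   bit 8 = 0  t=1,i=5
  ..### -> .   bit 7 = 0  t=3,i=8
  ..##. -> .   bit 6 = 0  t=1,i=8
  ..#.# -> #   bit 5 = 1  t=0,i=4
  ..#.. -> .   bit 4 = 0  t=1,i=4
  ...## -> .   bit 3 = 0  t=1,i=7
  ...#. -> #   bit 2 = 1  t=2,i=9
  ....# -> #   bit 1 = 1  t=2,i=8
  ..... -> .   bit 0 = 0  t=2,i=5
  bits 10111101000110001001011000100110 = 3172505126

3172505126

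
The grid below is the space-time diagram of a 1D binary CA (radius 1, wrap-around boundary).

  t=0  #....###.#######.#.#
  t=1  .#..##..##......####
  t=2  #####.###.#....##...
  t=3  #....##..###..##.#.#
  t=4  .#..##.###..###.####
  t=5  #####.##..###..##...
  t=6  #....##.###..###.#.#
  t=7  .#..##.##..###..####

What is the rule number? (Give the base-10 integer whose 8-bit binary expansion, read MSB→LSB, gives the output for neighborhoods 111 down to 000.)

62

  [7] ### => .  t=0,i=6
  [6] ##. => .  t=0,i=0
  [5] #.# => #  t=0,i=8
  [4] #.. => #  t=0,i=1
  [3] .## => #  t=0,i=5
  [2] .#. => #  t=0,i=17
  [1] ..# => #  t=0,i=4
  [0] ... => .  t=0,i=2
  bits 00111110 = 62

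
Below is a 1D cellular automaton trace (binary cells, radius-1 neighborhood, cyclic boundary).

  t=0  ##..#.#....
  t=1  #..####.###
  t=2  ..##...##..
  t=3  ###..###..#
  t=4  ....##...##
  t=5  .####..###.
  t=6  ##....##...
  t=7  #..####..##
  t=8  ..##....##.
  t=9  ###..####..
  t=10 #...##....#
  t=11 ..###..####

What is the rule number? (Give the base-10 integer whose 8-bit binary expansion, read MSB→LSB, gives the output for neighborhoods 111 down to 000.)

47

  ###|.  b7=0 t=1,i=4
  ##.|.  b6=0 t=0,i=1
  #.#|#  b5=1 t=0,i=5
  #..|.  b4=0 t=0,i=2
  .##|#  b3=1 t=0,i=0
  .#.|#  b2=1 t=0,i=4
  ..#|#  b1=1 t=0,i=3
  ...|#  b0=1 t=0,i=8
  bits 00101111 = 47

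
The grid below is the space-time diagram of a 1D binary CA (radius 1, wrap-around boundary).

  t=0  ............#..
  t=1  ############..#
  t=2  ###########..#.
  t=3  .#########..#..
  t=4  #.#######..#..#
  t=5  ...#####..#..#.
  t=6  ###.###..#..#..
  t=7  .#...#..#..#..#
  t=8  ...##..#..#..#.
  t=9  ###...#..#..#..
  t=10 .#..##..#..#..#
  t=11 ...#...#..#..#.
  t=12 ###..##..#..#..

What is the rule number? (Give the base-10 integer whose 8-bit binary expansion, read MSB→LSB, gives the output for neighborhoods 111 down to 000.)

131

  ###|#  b7=1 t=1,i=0
  ##.|.  b6=0 t=1,i=11
  #.#|.  b5=0 t=2,i=14
  #..|.  b4=0 t=0,i=13
  .##|.  b3=0 t=1,i=14
  .#.|.  b2=0 t=0,i=12
  ..#|#  b1=1 t=0,i=11
  ...|#  b0=1 t=0,i=0
  bits 10000011 = 131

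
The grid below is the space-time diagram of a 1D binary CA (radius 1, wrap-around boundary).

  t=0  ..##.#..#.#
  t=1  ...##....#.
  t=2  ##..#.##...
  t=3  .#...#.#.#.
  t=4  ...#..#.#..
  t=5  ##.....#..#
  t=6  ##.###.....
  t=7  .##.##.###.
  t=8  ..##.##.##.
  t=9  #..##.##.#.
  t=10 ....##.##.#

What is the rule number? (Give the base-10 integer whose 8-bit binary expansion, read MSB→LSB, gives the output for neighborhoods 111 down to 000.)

225

  nb ###: next=#  (t=5,i=0, bit7=1)
  nb ##.: next=#  (t=0,i=3, bit6=1)
  nb #.#: next=#  (t=0,i=4, bit5=1)
  nb #..: next=.  (t=0,i=0, bit4=0)
  nb .##: next=.  (t=0,i=2, bit3=0)
  nb .#.: next=.  (t=0,i=5, bit2=0)
  nb ..#: next=.  (t=0,i=1, bit1=0)
  nb ...: next=#  (t=1,i=0, bit0=1)
  bits 11100001 = 225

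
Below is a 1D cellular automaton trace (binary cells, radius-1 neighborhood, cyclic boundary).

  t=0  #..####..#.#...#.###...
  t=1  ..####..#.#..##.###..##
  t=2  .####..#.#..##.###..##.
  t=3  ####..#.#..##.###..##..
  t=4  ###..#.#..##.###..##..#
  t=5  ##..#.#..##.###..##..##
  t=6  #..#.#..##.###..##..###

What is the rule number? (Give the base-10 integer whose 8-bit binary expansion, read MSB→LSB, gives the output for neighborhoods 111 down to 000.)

  ###|#  b7=1 t=0,i=4
  ##.|.  b6=0 t=0,i=6
  #.#|#  b5=1 t=0,i=10
  #..|.  b4=0 t=0,i=1
  .##|#  b3=1 t=0,i=3
  .#.|.  b2=0 t=0,i=0
  ..#|#  b1=1 t=0,i=2
  ...|#  b0=1 t=0,i=13
  bits 10101011 = 171

171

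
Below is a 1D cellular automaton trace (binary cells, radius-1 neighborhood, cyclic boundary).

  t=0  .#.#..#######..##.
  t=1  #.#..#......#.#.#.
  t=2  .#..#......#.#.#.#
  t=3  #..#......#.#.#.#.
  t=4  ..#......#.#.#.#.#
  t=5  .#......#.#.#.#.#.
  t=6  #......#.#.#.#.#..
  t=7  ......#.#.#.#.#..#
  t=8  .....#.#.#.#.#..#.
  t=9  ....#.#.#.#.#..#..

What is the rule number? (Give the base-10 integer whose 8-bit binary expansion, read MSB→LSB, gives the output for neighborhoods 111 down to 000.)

98

  [7] ### => .  t=0,i=7
  [6] ##. => #  t=0,i=12
  [5] #.# => #  t=0,i=2
  [4] #.. => .  t=0,i=4
  [3] .## => .  t=0,i=6
  [2] .#. => .  t=0,i=1
  [1] ..# => #  t=0,i=0
  [0] ... => .  t=1,i=7
  bits 01100010 = 98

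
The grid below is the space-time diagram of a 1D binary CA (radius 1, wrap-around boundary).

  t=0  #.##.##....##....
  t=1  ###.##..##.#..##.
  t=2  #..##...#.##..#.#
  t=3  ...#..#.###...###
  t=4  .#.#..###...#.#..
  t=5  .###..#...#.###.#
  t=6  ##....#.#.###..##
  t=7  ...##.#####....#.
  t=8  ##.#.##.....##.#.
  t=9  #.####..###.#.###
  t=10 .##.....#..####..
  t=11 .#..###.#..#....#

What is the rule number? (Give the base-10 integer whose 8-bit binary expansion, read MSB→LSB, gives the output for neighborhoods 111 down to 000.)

45

  ### -> .   bit 7 = 0  t=1,i=1
  ##. -> .   bit 6 = 0  t=0,i=3
  #.# -> #   bit 5 = 1  t=0,i=1
  #.. -> .   bit 4 = 0  t=0,i=7
  .## -> #   bit 3 = 1  t=0,i=2
  .#. -> #   bit 2 = 1  t=0,i=0
  ..# -> .   bit 1 = 0  t=0,i=10
  ... -> #   bit 0 = 1  t=0,i=8
  bits 00101101 = 45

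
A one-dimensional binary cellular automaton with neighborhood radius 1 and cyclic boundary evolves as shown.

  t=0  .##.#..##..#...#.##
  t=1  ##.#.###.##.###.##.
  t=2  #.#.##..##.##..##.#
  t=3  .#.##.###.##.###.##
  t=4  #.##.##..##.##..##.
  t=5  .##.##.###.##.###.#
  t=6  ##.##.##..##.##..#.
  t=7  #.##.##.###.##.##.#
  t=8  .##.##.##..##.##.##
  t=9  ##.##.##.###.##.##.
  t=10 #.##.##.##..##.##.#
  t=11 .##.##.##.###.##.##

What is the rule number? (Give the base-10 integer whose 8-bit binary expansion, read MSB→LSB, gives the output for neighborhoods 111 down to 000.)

59

  [7] ### => .  t=1,i=6
  [6] ##. => .  t=0,i=2
  [5] #.# => #  t=0,i=0
  [4] #.. => #  t=0,i=5
  [3] .## => #  t=0,i=1
  [2] .#. => .  t=0,i=4
  [1] ..# => #  t=0,i=6
  [0] ... => #  t=0,i=13
  bits 00111011 = 59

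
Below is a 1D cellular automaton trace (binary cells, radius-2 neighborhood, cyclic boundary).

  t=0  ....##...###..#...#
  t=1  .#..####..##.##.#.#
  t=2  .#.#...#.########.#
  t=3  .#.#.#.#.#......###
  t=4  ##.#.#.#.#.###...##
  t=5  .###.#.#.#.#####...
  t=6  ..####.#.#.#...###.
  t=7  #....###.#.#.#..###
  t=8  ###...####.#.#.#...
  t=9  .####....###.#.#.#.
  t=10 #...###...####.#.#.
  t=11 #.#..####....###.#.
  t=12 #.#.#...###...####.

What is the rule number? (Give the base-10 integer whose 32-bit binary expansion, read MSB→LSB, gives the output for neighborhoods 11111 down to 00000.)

1040150641

  #####|.  b31=0 t=2,i=11
  ####.|.  b30=0 t=1,i=6
  ###.#|#  b29=1 t=2,i=16
  ###..|#  b28=1 t=0,i=11
  ##.##|#  b27=1 t=1,i=12
  ##.#.|#  b26=1 t=1,i=15
  ##..#|.  b25=0 t=0,i=12
  ##...|#  b24=1 t=0,i=6
  #.###|#  b23=1 t=2,i=9
  #.##.|#  b22=1 t=1,i=13
  #.#.#|#  b21=1 t=1,i=16
  #.#..|#  b20=1 t=1,i=1
  #..##|#  b19=1 t=1,i=3
  #..#.|#  b18=1 t=0,i=13
  #...#|#  b17=1 t=0,i=7
  #....|#  b16=1 t=0,i=1
  .####|.  b15=0 t=1,i=5
  .###.|#  b14=1 t=0,i=10
  .##.#|#  b13=1 t=1,i=11
  .##..|#  b12=1 t=0,i=5
  .#.##|.  b11=0 t=2,i=8
  .#.#.|.  b10=0 t=1,i=0
  .#..#|.  b9=0 t=1,i=2
  .#...|.  b8=0 t=0,i=0
  ..###|.  b7=0 t=0,i=9
  ..##.|#  b6=1 t=0,i=4
  ..#.#|#  b5=1 t=2,i=7
  ..#..|#  b4=1 t=0,i=14
  ...##|.  b3=0 t=0,i=3
  ...#.|.  b2=0 t=0,i=17
  ....#|.  b1=0 t=0,i=2
  .....|#  b0=1 t=3,i=12
  bits 00111101111111110111000001110001 = 1040150641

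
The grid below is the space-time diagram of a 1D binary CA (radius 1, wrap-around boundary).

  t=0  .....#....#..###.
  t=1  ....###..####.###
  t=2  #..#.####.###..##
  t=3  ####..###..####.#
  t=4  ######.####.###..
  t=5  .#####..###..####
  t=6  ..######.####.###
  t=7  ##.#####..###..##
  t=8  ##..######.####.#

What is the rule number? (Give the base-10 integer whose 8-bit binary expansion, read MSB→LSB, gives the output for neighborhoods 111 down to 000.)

  ### -> #   bit 7 = 1  t=0,i=14
  ##. -> #   bit 6 = 1  t=0,i=15
  #.# -> .   bit 5 = 0  t=1,i=13
  #.. -> #   bit 4 = 1  t=0,i=6
  .## -> .   bit 3 = 0  t=0,i=13
  .#. -> #   bit 2 = 1  t=0,i=5
  ..# -> #   bit 1 = 1  t=0,i=4
  ... -> .   bit 0 = 0  t=0,i=0
  bits 11010110 = 214

214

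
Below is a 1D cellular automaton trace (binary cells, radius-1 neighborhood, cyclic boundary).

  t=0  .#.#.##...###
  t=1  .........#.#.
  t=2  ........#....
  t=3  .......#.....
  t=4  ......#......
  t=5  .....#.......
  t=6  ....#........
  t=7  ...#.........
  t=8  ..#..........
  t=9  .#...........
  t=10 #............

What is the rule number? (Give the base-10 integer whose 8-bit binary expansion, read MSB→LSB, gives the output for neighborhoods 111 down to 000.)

  nb ###: next=#  (t=0,i=11, bit7=1)
  nb ##.: next=.  (t=0,i=6, bit6=0)
  nb #.#: next=.  (t=0,i=0, bit5=0)
  nb #..: next=.  (t=0,i=7, bit4=0)
  nb .##: next=.  (t=0,i=5, bit3=0)
  nb .#.: next=.  (t=0,i=1, bit2=0)
  nb ..#: next=#  (t=0,i=9, bit1=1)
  nb ...: next=.  (t=0,i=8, bit0=0)
  bits 10000010 = 130

130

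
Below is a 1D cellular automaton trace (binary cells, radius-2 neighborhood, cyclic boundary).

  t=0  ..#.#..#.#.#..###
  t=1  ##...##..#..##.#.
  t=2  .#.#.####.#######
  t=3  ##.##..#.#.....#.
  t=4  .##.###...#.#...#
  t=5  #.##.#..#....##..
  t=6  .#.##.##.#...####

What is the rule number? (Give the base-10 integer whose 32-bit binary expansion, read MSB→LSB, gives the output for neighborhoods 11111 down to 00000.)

  nb #####: next=.  (t=2,i=12, bit31=0)
  nb ####.: next=#  (t=2,i=7, bit30=1)
  nb ###.#: next=.  (t=2,i=8, bit29=0)
  nb ###..: next=.  (t=0,i=16, bit28=0)
  nb ##.##: next=#  (t=2,i=9, bit27=1)
  nb ##.#.: next=#  (t=1,i=14, bit26=1)
  nb ##..#: next=#  (t=0,i=0, bit25=1)
  nb ##...: next=.  (t=1,i=2, bit24=0)
  nb #.###: next=.  (t=2,i=5, bit23=0)
  nb #.##.: next=.  (t=1,i=0, bit22=0)
  nb #.#.#: next=#  (t=0,i=9, bit21=1)
  nb #.#..: next=.  (t=0,i=4, bit20=0)
  nb #..##: next=#  (t=0,i=13, bit19=1)
  nb #..#.: next=#  (t=0,i=1, bit18=1)
  nb #...#: next=#  (t=1,i=3, bit17=1)
  nb #....: next=.  (t=3,i=11, bit16=0)
  nb .####: next=.  (t=2,i=6, bit15=0)
  nb .###.: next=#  (t=0,i=15, bit14=1)
  nb .##.#: next=#  (t=1,i=13, bit13=1)
  nb .##..: next=#  (t=1,i=1, bit12=1)
  nb .#.##: next=#  (t=1,i=16, bit11=1)
  nb .#.#.: next=.  (t=0,i=3, bit10=0)
  nb .#..#: next=#  (t=0,i=5, bit9=1)
  nb .#...: next=#  (t=3,i=10, bit8=1)
  nb ..###: next=.  (t=0,i=14, bit7=0)
  nb ..##.: next=#  (t=1,i=5, bit6=1)
  nb ..#.#: next=.  (t=0,i=2, bit5=0)
  nb ..#..: next=.  (t=1,i=9, bit4=0)
  nb ...##: next=.  (t=1,i=4, bit3=0)
  nb ...#.: next=.  (t=3,i=14, bit2=0)
  nb ....#: next=.  (t=3,i=13, bit1=0)
  nb .....: next=#  (t=3,i=12, bit0=1)
  bits 01001110001011100111101101000001 = 1311669057

1311669057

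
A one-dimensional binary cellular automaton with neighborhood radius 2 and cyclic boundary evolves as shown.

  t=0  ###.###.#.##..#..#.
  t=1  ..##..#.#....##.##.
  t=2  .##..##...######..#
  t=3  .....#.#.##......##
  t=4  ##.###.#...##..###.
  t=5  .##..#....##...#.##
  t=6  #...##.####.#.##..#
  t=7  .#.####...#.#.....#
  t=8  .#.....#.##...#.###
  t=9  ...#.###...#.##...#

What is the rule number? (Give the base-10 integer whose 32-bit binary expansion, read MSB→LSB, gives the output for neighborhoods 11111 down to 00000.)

  nb #####: next=.  (t=2,i=12, bit31=0)
  nb ####.: next=.  (t=2,i=14, bit30=0)
  nb ###.#: next=#  (t=0,i=2, bit29=1)
  nb ###..: next=.  (t=2,i=15, bit28=0)
  nb ##.##: next=#  (t=0,i=3, bit27=1)
  nb ##.#.: next=.  (t=0,i=7, bit26=0)
  nb ##..#: next=.  (t=0,i=12, bit25=0)
  nb ##...: next=#  (t=1,i=18, bit24=1)
  nb #.###: next=.  (t=0,i=0, bit23=0)
  nb #.##.: next=.  (t=0,i=10, bit22=0)
  nb #.#.#: next=#  (t=0,i=8, bit21=1)
  nb #.#..: next=.  (t=1,i=8, bit20=0)
  nb #..##: next=.  (t=2,i=4, bit19=0)
  nb #..#.: next=#  (t=0,i=13, bit18=1)
  nb #...#: next=.  (t=1,i=0, bit17=0)
  nb #....: next=#  (t=1,i=10, bit16=1)
  nb .####: next=.  (t=2,i=11, bit15=0)
  nb .###.: next=.  (t=0,i=1, bit14=0)
  nb .##.#: next=#  (t=1,i=14, bit13=1)
  nb .##..: next=.  (t=0,i=11, bit12=0)
  nb .#.##: next=.  (t=0,i=9, bit11=0)
  nb .#.#.: next=.  (t=1,i=7, bit10=0)
  nb .#..#: next=.  (t=0,i=15, bit9=0)
  nb .#...: next=.  (t=1,i=9, bit8=0)
  nb ..###: next=#  (t=2,i=10, bit7=1)
  nb ..##.: next=#  (t=1,i=2, bit6=1)
  nb ..#.#: next=#  (t=0,i=17, bit5=1)
  nb ..#..: next=#  (t=0,i=14, bit4=1)
  nb ...##: next=#  (t=1,i=1, bit3=1)
  nb ...#.: next=#  (t=3,i=4, bit2=1)
  nb ....#: next=#  (t=1,i=11, bit1=1)
  nb .....: next=.  (t=3,i=2, bit0=0)
  bits 00101001001001010010000011111110 = 690299134

690299134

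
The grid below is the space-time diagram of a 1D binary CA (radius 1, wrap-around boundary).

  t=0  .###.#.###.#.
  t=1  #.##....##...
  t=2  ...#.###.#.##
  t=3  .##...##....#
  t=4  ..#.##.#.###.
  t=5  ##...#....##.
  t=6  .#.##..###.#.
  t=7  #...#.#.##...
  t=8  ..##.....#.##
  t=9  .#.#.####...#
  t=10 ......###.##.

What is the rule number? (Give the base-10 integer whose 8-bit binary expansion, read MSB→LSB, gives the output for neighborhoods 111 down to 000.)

  [7] ### => #  t=0,i=2
  [6] ##. => #  t=0,i=3
  [5] #.# => .  t=0,i=4
  [4] #.. => .  t=0,i=12
  [3] .## => .  t=0,i=1
  [2] .#. => .  t=0,i=5
  [1] ..# => #  t=0,i=0
  [0] ... => #  t=1,i=5
  bits 11000011 = 195

195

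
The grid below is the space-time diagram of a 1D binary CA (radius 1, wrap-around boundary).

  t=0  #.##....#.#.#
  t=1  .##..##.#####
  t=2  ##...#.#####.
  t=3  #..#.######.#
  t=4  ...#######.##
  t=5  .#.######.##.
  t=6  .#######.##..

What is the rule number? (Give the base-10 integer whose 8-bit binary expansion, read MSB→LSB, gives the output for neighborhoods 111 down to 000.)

  ### -> #   bit 7 = 1  t=1,i=9
  ##. -> .   bit 6 = 0  t=0,i=0
  #.# -> #   bit 5 = 1  t=0,i=1
  #.. -> .   bit 4 = 0  t=0,i=4
  .## -> #   bit 3 = 1  t=0,i=2
  .#. -> #   bit 2 = 1  t=0,i=8
  ..# -> .   bit 1 = 0  t=0,i=7
  ... -> #   bit 0 = 1  t=0,i=5
  bits 10101101 = 173

173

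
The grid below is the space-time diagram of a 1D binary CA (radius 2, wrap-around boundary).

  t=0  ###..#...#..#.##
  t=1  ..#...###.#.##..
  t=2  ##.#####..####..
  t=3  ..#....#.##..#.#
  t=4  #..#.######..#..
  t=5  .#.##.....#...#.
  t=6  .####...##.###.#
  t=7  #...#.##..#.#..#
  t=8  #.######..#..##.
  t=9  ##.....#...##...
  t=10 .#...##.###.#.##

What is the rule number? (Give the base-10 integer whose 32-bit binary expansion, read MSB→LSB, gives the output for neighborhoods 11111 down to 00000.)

  [31] ##### => .  t=0,i=0
  [30] ####. => .  t=0,i=1
  [29] ###.# => .  t=1,i=8
  [28] ###.. => #  t=0,i=2
  [27] ##.## => #  t=2,i=2
  [26] ##.#. => .  t=1,i=9
  [25] ##..# => .  t=0,i=3
  [24] ##... => .  t=1,i=14
  [23] #.### => .  t=0,i=14
  [22] #.##. => #  t=1,i=12
  [21] #.#.# => #  t=1,i=10
  [20] #.#.. => .  t=3,i=15
  [19] #..## => #  t=2,i=9
  [18] #..#. => .  t=0,i=4
  [17] #...# => #  t=0,i=7
  [16] #.... => .  t=1,i=15
  [15] .#### => .  t=0,i=15
  [14] .###. => #  t=1,i=7
  [13] .##.# => .  t=2,i=1
  [12] .##.. => #  t=1,i=13
  [11] .#.## => #  t=0,i=13
  [10] .#.#. => .  t=3,i=14
  [9] .#..# => #  t=0,i=10
  [8] .#... => #  t=0,i=6
  [7] ..### => #  t=1,i=6
  [6] ..##. => .  t=2,i=0
  [5] ..#.# => #  t=0,i=12
  [4] ..#.. => .  t=0,i=5
  [3] ...## => #  t=1,i=5
  [2] ...#. => #  t=0,i=8
  [1] ....# => #  t=1,i=0
  [0] ..... => .  t=5,i=7
  bits 00011000011010100101101110101110 = 409623470

409623470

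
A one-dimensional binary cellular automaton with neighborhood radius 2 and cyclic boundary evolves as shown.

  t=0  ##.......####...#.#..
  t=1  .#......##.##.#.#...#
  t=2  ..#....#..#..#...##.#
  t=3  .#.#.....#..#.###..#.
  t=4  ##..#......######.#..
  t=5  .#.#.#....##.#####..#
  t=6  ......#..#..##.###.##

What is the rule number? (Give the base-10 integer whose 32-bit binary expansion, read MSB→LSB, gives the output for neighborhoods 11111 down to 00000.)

  #####|#  b31=1 t=4,i=13
  ####.|#  b30=1 t=0,i=11
  ###.#|#  b29=1 t=4,i=16
  ###..|#  b28=1 t=0,i=12
  ##.##|#  b27=1 t=1,i=10
  ##.#.|#  b26=1 t=1,i=13
  ##..#|.  b25=0 t=3,i=17
  ##...|.  b24=0 t=0,i=2
  #.###|#  b23=1 t=3,i=14
  #.##.|.  b22=0 t=1,i=11
  #.#.#|.  b21=0 t=1,i=14
  #.#..|.  b20=0 t=0,i=18
  #..##|#  b19=1 t=0,i=20
  #..#.|#  b18=1 t=2,i=1
  #...#|#  b17=1 t=0,i=14
  #....|.  b16=0 t=0,i=3
  .####|.  b15=0 t=0,i=10
  .###.|#  b14=1 t=3,i=15
  .##.#|.  b13=0 t=1,i=9
  .##..|#  b12=1 t=0,i=1
  .#.##|#  b11=1 t=3,i=13
  .#.#.|.  b10=0 t=0,i=17
  .#..#|.  b9=0 t=0,i=19
  .#...|#  b8=1 t=1,i=2
  ..###|#  b7=1 t=0,i=9
  ..##.|.  b6=0 t=0,i=0
  ..#.#|#  b5=1 t=0,i=16
  ..#..|.  b4=0 t=2,i=2
  ...##|#  b3=1 t=0,i=8
  ...#.|.  b2=0 t=0,i=15
  ....#|.  b1=0 t=0,i=7
  .....|.  b0=0 t=0,i=4
  bits 11111100100011100101100110101000 = 4237187496

4237187496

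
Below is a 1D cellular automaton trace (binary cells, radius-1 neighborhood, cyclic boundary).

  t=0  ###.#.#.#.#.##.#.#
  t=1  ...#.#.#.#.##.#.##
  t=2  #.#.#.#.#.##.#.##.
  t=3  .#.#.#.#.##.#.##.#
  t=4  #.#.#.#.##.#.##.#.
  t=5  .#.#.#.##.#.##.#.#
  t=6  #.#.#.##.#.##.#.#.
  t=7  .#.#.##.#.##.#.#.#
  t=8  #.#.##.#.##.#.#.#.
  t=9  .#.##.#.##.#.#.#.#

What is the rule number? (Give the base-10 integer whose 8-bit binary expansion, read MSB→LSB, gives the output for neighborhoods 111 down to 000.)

  nb ###: next=.  (t=0,i=0, bit7=0)
  nb ##.: next=.  (t=0,i=2, bit6=0)
  nb #.#: next=#  (t=0,i=3, bit5=1)
  nb #..: next=#  (t=1,i=0, bit4=1)
  nb .##: next=#  (t=0,i=12, bit3=1)
  nb .#.: next=.  (t=0,i=4, bit2=0)
  nb ..#: next=#  (t=1,i=2, bit1=1)
  nb ...: next=.  (t=1,i=1, bit0=0)
  bits 00111010 = 58

58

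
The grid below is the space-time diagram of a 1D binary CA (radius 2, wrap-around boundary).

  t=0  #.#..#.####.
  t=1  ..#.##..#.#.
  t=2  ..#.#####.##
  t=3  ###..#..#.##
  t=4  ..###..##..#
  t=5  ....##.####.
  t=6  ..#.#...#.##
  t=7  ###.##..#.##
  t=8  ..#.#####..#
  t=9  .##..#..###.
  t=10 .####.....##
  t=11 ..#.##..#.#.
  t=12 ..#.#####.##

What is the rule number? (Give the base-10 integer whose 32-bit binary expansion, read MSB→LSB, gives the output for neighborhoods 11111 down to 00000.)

861180258

  nb #####: next=.  (t=2,i=6, bit31=0)
  nb ####.: next=.  (t=0,i=9, bit30=0)
  nb ###.#: next=#  (t=0,i=10, bit29=1)
  nb ###..: next=#  (t=3,i=2, bit28=1)
  nb ##.##: next=.  (t=2,i=9, bit27=0)
  nb ##.#.: next=.  (t=0,i=11, bit26=0)
  nb ##..#: next=#  (t=1,i=6, bit25=1)
  nb ##...: next=#  (t=5,i=11, bit24=1)
  nb #.###: next=.  (t=0,i=7, bit23=0)
  nb #.##.: next=#  (t=1,i=4, bit22=1)
  nb #.#.#: next=.  (t=0,i=0, bit21=0)
  nb #.#..: next=#  (t=0,i=2, bit20=1)
  nb #..##: next=.  (t=4,i=1, bit19=0)
  nb #..#.: next=#  (t=0,i=4, bit18=1)
  nb #...#: next=.  (t=1,i=0, bit17=0)
  nb #....: next=.  (t=5,i=0, bit16=0)
  nb .####: next=#  (t=0,i=8, bit15=1)
  nb .###.: next=.  (t=4,i=3, bit14=0)
  nb .##.#: next=.  (t=5,i=5, bit13=0)
  nb .##..: next=#  (t=1,i=5, bit12=1)
  nb .#.##: next=.  (t=0,i=6, bit11=0)
  nb .#.#.: next=.  (t=0,i=1, bit10=0)
  nb .#..#: next=.  (t=0,i=3, bit9=0)
  nb .#...: next=#  (t=1,i=11, bit8=1)
  nb ..###: next=.  (t=4,i=2, bit7=0)
  nb ..##.: next=#  (t=4,i=7, bit6=1)
  nb ..#.#: next=#  (t=0,i=5, bit5=1)
  nb ..#..: next=.  (t=3,i=5, bit4=0)
  nb ...##: next=.  (t=5,i=3, bit3=0)
  nb ...#.: next=.  (t=1,i=1, bit2=0)
  nb ....#: next=#  (t=5,i=2, bit1=1)
  nb .....: next=.  (t=5,i=1, bit0=0)
  bits 00110011010101001001000101100010 = 861180258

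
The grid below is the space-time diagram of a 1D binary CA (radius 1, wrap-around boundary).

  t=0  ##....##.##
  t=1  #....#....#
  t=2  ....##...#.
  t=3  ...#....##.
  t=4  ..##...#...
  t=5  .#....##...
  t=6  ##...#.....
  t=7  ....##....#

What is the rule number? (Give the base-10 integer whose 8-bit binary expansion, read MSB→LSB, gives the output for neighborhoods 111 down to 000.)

  ###|#  b7=1 t=0,i=0
  ##.|.  b6=0 t=0,i=1
  #.#|.  b5=0 t=0,i=8
  #..|.  b4=0 t=0,i=2
  .##|.  b3=0 t=0,i=6
  .#.|#  b2=1 t=1,i=5
  ..#|#  b1=1 t=0,i=5
  ...|.  b0=0 t=0,i=3
  bits 10000110 = 134

134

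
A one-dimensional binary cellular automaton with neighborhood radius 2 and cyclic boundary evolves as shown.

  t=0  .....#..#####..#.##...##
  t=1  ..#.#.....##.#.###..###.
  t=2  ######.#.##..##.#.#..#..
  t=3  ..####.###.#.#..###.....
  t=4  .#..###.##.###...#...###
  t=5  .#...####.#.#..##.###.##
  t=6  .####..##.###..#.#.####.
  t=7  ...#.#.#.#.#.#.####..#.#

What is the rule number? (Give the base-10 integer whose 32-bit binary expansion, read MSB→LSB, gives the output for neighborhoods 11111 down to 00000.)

  #####|#  b31=1 t=0,i=10
  ####.|#  b30=1 t=0,i=11
  ###.#|#  b29=1 t=2,i=5
  ###..|.  b28=0 t=0,i=12
  ##.##|#  b27=1 t=3,i=6
  ##.#.|.  b26=0 t=1,i=12
  ##..#|#  b25=1 t=0,i=13
  ##...|.  b24=0 t=0,i=0
  #.###|.  b23=0 t=1,i=15
  #.##.|#  b22=1 t=0,i=17
  #.#.#|#  b21=1 t=1,i=13
  #.#..|#  b20=1 t=1,i=4
  #..##|.  b19=0 t=0,i=7
  #..#.|.  b18=0 t=0,i=14
  #...#|#  b17=1 t=0,i=20
  #....|.  b16=0 t=0,i=1
  .####|.  b15=0 t=0,i=9
  .###.|#  b14=1 t=1,i=16
  .##.#|.  b13=0 t=1,i=11
  .##..|.  b12=0 t=0,i=18
  .#.##|#  b11=1 t=0,i=16
  .#.#.|#  b10=1 t=1,i=3
  .#..#|.  b9=0 t=0,i=6
  .#...|#  b8=1 t=1,i=5
  ..###|.  b7=0 t=0,i=8
  ..##.|#  b6=1 t=0,i=22
  ..#.#|#  b5=1 t=0,i=15
  ..#..|.  b4=0 t=0,i=5
  ...##|#  b3=1 t=0,i=21
  ...#.|#  b2=1 t=0,i=4
  ....#|.  b1=0 t=0,i=3
  .....|#  b0=1 t=0,i=2
  bits 11101010011100100100110101101101 = 3933359469

3933359469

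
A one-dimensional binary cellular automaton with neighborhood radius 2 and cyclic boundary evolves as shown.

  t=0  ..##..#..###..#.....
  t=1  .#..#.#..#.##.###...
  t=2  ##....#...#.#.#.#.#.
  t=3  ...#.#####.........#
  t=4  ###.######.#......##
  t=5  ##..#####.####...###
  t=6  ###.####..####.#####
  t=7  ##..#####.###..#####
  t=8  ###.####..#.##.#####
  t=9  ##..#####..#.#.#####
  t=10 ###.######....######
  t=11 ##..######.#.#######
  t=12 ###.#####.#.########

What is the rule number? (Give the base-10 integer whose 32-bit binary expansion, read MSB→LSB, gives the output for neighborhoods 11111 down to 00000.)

  nb #####: next=#  (t=3,i=7, bit31=1)
  nb ####.: next=#  (t=3,i=8, bit30=1)
  nb ###.#: next=.  (t=4,i=2, bit29=0)
  nb ###..: next=#  (t=0,i=11, bit28=1)
  nb ##.##: next=.  (t=1,i=13, bit27=0)
  nb ##.#.: next=#  (t=4,i=10, bit26=1)
  nb ##..#: next=#  (t=0,i=4, bit25=1)
  nb ##...: next=.  (t=1,i=17, bit24=0)
  nb #.###: next=#  (t=1,i=14, bit23=1)
  nb #.##.: next=.  (t=1,i=11, bit22=0)
  nb #.#.#: next=.  (t=2,i=12, bit21=0)
  nb #.#..: next=#  (t=1,i=6, bit20=1)
  nb #..##: next=.  (t=0,i=8, bit19=0)
  nb #..#.: next=.  (t=0,i=5, bit18=0)
  nb #...#: next=#  (t=2,i=8, bit17=1)
  nb #....: next=#  (t=0,i=16, bit16=1)
  nb .####: next=#  (t=3,i=6, bit15=1)
  nb .###.: next=.  (t=0,i=10, bit14=0)
  nb .##.#: next=#  (t=1,i=12, bit13=1)
  nb .##..: next=.  (t=0,i=3, bit12=0)
  nb .#.##: next=#  (t=1,i=10, bit11=1)
  nb .#.#.: next=.  (t=1,i=5, bit10=0)
  nb .#..#: next=.  (t=0,i=7, bit9=0)
  nb .#...: next=#  (t=0,i=15, bit8=1)
  nb ..###: next=#  (t=0,i=9, bit7=1)
  nb ..##.: next=.  (t=0,i=2, bit6=0)
  nb ..#.#: next=.  (t=1,i=4, bit5=0)
  nb ..#..: next=#  (t=0,i=6, bit4=1)
  nb ...##: next=#  (t=0,i=1, bit3=1)
  nb ...#.: next=#  (t=1,i=0, bit2=1)
  nb ....#: next=.  (t=0,i=0, bit1=0)
  nb .....: next=.  (t=0,i=17, bit0=0)
  bits 11010110100100111010100110011100 = 3600001436

3600001436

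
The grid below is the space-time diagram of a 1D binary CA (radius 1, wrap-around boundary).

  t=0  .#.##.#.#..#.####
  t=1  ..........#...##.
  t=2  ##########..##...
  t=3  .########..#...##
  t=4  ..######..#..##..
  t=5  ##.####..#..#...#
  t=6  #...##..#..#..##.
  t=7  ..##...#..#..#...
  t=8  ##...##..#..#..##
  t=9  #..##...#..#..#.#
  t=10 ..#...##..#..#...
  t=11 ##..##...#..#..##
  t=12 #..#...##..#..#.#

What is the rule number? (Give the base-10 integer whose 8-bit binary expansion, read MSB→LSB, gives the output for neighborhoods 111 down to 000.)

  nb ###: next=#  (t=0,i=14, bit7=1)
  nb ##.: next=.  (t=0,i=4, bit6=0)
  nb #.#: next=.  (t=0,i=0, bit5=0)
  nb #..: next=.  (t=0,i=9, bit4=0)
  nb .##: next=.  (t=0,i=3, bit3=0)
  nb .#.: next=.  (t=0,i=1, bit2=0)
  nb ..#: next=#  (t=0,i=10, bit1=1)
  nb ...: next=#  (t=1,i=0, bit0=1)
  bits 10000011 = 131

131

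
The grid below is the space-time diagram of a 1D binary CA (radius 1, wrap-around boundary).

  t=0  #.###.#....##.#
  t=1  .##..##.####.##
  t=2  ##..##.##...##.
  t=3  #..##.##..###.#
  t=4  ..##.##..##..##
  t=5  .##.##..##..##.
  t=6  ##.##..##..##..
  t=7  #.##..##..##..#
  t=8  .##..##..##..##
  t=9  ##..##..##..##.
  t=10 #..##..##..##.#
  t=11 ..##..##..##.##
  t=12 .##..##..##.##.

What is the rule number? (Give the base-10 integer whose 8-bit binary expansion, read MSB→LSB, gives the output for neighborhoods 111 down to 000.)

47

  [7] ### => .  t=0,i=3
  [6] ##. => .  t=0,i=0
  [5] #.# => #  t=0,i=1
  [4] #.. => .  t=0,i=7
  [3] .## => #  t=0,i=2
  [2] .#. => #  t=0,i=6
  [1] ..# => #  t=0,i=10
  [0] ... => #  t=0,i=8
  bits 00101111 = 47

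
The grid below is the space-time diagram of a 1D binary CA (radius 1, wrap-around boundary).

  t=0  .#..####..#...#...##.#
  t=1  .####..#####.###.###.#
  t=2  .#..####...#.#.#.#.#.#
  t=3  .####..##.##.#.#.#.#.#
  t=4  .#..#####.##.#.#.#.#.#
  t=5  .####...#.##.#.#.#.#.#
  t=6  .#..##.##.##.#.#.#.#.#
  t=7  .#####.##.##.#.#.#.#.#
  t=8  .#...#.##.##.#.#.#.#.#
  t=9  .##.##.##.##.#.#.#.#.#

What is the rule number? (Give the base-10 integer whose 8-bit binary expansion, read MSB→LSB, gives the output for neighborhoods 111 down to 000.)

94

  ### -> .   bit 7 = 0  t=0,i=5
  ##. -> #   bit 6 = 1  t=0,i=7
  #.# -> .   bit 5 = 0  t=0,i=0
  #.. -> #   bit 4 = 1  t=0,i=2
  .## -> #   bit 3 = 1  t=0,i=4
  .#. -> #   bit 2 = 1  t=0,i=1
  ..# -> #   bit 1 = 1  t=0,i=3
  ... -> .   bit 0 = 0  t=0,i=12
  bits 01011110 = 94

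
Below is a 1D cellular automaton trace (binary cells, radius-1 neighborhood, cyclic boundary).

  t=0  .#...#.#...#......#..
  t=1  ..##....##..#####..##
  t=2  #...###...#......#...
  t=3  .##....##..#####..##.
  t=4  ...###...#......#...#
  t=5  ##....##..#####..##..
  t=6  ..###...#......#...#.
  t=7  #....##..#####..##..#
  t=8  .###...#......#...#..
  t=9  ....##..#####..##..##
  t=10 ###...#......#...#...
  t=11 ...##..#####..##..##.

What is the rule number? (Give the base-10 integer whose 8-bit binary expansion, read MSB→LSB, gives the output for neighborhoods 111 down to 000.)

  nb ###: next=.  (t=1,i=13, bit7=0)
  nb ##.: next=.  (t=1,i=3, bit6=0)
  nb #.#: next=.  (t=0,i=6, bit5=0)
  nb #..: next=#  (t=0,i=2, bit4=1)
  nb .##: next=.  (t=1,i=2, bit3=0)
  nb .#.: next=.  (t=0,i=1, bit2=0)
  nb ..#: next=.  (t=0,i=0, bit1=0)
  nb ...: next=#  (t=0,i=3, bit0=1)
  bits 00010001 = 17

17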